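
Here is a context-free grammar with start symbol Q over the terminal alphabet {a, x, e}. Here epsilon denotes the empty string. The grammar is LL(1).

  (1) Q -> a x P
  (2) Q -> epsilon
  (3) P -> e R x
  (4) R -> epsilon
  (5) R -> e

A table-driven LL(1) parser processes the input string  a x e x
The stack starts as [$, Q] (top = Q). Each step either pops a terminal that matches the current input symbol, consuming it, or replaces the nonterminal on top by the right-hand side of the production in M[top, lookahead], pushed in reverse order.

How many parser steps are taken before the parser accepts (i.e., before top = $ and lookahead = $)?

     Stack    Input      Action
  1  $ Q      a x e x $  expand Q -> a x P
  2  $ P x a  a x e x $  match a
  3  $ P x    x e x $    match x
  4  $ P      e x $      expand P -> e R x
  5  $ x R e  e x $      match e
  6  $ x R    x $        expand R -> epsilon
  7  $ x      x $        match x
Accept reached after 7 steps.

7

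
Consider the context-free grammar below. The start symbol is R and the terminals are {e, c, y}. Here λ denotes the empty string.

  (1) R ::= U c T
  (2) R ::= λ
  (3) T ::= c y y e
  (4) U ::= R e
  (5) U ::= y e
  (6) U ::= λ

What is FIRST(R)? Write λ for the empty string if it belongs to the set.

{λ, c, e, y}

FIRST(T): from T::=c y y e we get {c}. So FIRST(T) = {c}.
FIRST(R): from R::=U c T we get {c, e, y}; from R::=λ we get {λ}. So FIRST(R) = {λ, c, e, y}.
FIRST(U): from U::=R e we get {c, e, y}; from U::=y e we get {y}; from U::=λ we get {λ}. So FIRST(U) = {λ, c, e, y}.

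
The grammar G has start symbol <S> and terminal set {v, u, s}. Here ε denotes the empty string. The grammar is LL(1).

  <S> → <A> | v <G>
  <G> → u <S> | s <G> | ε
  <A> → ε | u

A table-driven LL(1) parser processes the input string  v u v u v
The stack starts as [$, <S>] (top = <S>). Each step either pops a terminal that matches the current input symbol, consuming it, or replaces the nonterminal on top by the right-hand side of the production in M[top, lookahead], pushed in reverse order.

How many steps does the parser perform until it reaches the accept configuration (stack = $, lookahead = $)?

11

step 1: stack=$ <S>  input=v u v u v $  — expand <S> → v <G>
step 2: stack=$ <G> v  input=v u v u v $  — match v
step 3: stack=$ <G>  input=u v u v $  — expand <G> → u <S>
step 4: stack=$ <S> u  input=u v u v $  — match u
step 5: stack=$ <S>  input=v u v $  — expand <S> → v <G>
step 6: stack=$ <G> v  input=v u v $  — match v
step 7: stack=$ <G>  input=u v $  — expand <G> → u <S>
step 8: stack=$ <S> u  input=u v $  — match u
step 9: stack=$ <S>  input=v $  — expand <S> → v <G>
step 10: stack=$ <G> v  input=v $  — match v
step 11: stack=$ <G>  input=$  — expand <G> → ε
Accept reached after 11 steps.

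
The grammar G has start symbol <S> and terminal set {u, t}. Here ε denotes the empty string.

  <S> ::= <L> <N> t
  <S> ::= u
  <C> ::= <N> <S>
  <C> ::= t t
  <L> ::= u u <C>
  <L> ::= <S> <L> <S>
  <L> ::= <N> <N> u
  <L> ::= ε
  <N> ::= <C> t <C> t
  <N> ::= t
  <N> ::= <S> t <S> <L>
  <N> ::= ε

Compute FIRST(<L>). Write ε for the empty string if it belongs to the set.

FIRST(<S>) = {t, u}  (via <L> <N> t)
FIRST(<C>) = {t, u}  (via <N> <S>)
FIRST(<N>) = {ε, t, u}  (via <C> t <C> t, <S> t <S> <L>)
FIRST(<L>) = {ε, t, u}  (via <S> <L> <S>, <N> <N> u)

{ε, t, u}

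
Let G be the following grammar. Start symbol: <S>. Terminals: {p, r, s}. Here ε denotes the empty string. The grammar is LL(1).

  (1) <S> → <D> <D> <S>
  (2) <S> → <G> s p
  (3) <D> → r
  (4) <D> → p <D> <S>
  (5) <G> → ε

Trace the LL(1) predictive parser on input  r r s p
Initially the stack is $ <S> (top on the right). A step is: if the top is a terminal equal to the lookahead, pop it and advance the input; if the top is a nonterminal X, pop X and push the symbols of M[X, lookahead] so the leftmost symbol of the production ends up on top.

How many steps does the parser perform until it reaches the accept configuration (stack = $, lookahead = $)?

9

step 1: stack=$ <S>  input=r r s p $  — expand <S> → <D> <D> <S>
step 2: stack=$ <S> <D> <D>  input=r r s p $  — expand <D> → r
step 3: stack=$ <S> <D> r  input=r r s p $  — match r
step 4: stack=$ <S> <D>  input=r s p $  — expand <D> → r
step 5: stack=$ <S> r  input=r s p $  — match r
step 6: stack=$ <S>  input=s p $  — expand <S> → <G> s p
step 7: stack=$ p s <G>  input=s p $  — expand <G> → ε
step 8: stack=$ p s  input=s p $  — match s
step 9: stack=$ p  input=p $  — match p
Accept reached after 9 steps.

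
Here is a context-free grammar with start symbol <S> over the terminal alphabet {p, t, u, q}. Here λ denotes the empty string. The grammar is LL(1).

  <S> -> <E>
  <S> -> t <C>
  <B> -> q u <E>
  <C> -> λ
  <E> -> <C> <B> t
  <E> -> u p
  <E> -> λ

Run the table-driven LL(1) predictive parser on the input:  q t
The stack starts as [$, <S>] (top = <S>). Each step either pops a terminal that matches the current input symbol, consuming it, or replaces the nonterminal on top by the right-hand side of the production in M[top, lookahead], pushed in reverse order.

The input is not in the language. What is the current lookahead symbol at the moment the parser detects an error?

     Stack        Input  Action
  1  $ <S>        q t $  expand <S> -> <E>
  2  $ <E>        q t $  expand <E> -> <C> <B> t
  3  $ t <B> <C>  q t $  expand <C> -> λ
  4  $ t <B>      q t $  expand <B> -> q u <E>
  5  $ t <E> u q  q t $  match q
  6  $ t <E> u    t $    error: top is terminal u but lookahead is t

t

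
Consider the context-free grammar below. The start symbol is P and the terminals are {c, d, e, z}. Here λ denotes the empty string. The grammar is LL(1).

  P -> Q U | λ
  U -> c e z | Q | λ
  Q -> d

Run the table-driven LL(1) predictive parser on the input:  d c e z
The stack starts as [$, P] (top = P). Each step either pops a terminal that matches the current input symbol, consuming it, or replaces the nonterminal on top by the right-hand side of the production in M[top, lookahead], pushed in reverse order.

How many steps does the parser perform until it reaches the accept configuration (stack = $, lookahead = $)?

7

     Stack    Input      Action
  1  $ P      d c e z $  expand P -> Q U
  2  $ U Q    d c e z $  expand Q -> d
  3  $ U d    d c e z $  match d
  4  $ U      c e z $    expand U -> c e z
  5  $ z e c  c e z $    match c
  6  $ z e    e z $      match e
  7  $ z      z $        match z
Accept reached after 7 steps.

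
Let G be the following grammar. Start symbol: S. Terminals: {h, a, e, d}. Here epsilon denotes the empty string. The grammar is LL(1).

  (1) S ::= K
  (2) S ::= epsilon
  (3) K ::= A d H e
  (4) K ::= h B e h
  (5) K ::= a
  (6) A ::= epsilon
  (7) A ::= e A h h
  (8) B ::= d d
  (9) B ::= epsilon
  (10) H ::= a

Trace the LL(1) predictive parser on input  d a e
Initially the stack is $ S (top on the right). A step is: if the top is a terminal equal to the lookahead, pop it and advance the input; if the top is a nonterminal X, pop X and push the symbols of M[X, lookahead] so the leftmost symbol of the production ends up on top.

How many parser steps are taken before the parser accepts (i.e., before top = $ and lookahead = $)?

     Stack      Input    Action
  1  $ S        d a e $  expand S ::= K
  2  $ K        d a e $  expand K ::= A d H e
  3  $ e H d A  d a e $  expand A ::= epsilon
  4  $ e H d    d a e $  match d
  5  $ e H      a e $    expand H ::= a
  6  $ e a      a e $    match a
  7  $ e        e $      match e
Accept reached after 7 steps.

7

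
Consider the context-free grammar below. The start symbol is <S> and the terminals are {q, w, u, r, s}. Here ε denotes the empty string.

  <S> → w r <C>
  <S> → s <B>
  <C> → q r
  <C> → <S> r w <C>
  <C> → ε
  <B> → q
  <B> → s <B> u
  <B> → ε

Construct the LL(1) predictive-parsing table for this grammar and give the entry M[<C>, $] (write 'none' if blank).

FIRST(<S>) = {s, w}
FIRST(<B>) = {ε, q, s}
FIRST(<C>) = {ε, q, s, w}  (via <S> r w <C>)
FOLLOW(<S>) includes $ since <S> is the start symbol.
FOLLOW(<S>): in <C>→<S> r w <C>, <S> is followed by r w <C> with FIRST {r}. Thus FOLLOW(<S>) = {$, r}.
FOLLOW(<C>): in <S>→w r <C>, the suffix after <C> is empty, so FOLLOW(<C>) ⊇ FOLLOW(<S>) = {$, r}; in <C>→<S> r w <C>, the suffix after <C> is empty (adds nothing new). Thus FOLLOW(<C>) = {$, r}.
For <C> → q r: FIRST(q r) = {q}, so it goes in M[<C>, t] for t ∈ {q}.
For <C> → <S> r w <C>: FIRST(<S> r w <C>) = {s, w}, so it goes in M[<C>, t] for t ∈ {s, w}.
For <C> → ε: FIRST(ε) = {ε}, so it goes in M[<C>, t] for t ∈ {}; since ε ∈ FIRST, also for every t ∈ FOLLOW(<C>) = {$, r}.

<C> → ε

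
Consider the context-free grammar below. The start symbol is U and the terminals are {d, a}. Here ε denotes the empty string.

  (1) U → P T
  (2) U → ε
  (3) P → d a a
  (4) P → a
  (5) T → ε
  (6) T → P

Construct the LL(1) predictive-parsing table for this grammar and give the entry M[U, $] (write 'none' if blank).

U → ε

FIRST(P) = {a, d}
FIRST(U) = {ε, a, d}  (via P T)
FIRST(T) = {ε, a, d}  (via P)
FOLLOW(U) includes $ since U is the start symbol.
FOLLOW(U): U appears on no right-hand side. Thus FOLLOW(U) = {$}.
For U → P T: FIRST(P T) = {a, d}, so it goes in M[U, t] for t ∈ {a, d}.
For U → ε: FIRST(ε) = {ε}, so it goes in M[U, t] for t ∈ {}; since ε ∈ FIRST, also for every t ∈ FOLLOW(U) = {$}.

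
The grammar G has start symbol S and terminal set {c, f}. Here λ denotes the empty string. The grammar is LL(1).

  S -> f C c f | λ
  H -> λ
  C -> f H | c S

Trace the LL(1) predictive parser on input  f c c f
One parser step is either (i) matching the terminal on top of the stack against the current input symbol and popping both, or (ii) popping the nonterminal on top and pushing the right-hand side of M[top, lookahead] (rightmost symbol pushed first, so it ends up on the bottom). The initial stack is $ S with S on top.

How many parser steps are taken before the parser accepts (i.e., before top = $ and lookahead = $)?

7

step 1: stack=$ S  input=f c c f $  — expand S -> f C c f
step 2: stack=$ f c C f  input=f c c f $  — match f
step 3: stack=$ f c C  input=c c f $  — expand C -> c S
step 4: stack=$ f c S c  input=c c f $  — match c
step 5: stack=$ f c S  input=c f $  — expand S -> λ
step 6: stack=$ f c  input=c f $  — match c
step 7: stack=$ f  input=f $  — match f
Accept reached after 7 steps.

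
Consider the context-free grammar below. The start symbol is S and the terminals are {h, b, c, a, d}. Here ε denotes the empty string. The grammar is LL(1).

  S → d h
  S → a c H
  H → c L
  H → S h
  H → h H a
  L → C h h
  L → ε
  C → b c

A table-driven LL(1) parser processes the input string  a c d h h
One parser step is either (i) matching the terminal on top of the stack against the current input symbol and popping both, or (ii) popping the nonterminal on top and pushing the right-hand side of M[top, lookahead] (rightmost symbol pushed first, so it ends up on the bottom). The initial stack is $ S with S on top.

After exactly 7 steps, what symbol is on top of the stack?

step 1: stack=$ S  input=a c d h h $  — expand S → a c H
step 2: stack=$ H c a  input=a c d h h $  — match a
step 3: stack=$ H c  input=c d h h $  — match c
step 4: stack=$ H  input=d h h $  — expand H → S h
step 5: stack=$ h S  input=d h h $  — expand S → d h
step 6: stack=$ h h d  input=d h h $  — match d
step 7: stack=$ h h  input=h h $  — match h
Stack after step 7: $ h (top = h).

h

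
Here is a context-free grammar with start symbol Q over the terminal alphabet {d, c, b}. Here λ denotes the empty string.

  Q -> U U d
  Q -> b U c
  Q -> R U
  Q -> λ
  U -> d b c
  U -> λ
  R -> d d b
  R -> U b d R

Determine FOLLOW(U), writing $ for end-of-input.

FIRST(U) = {λ, d}
FIRST(R) = {b, d}  (via U b d R)
FIRST(Q) = {λ, b, d}  (via U U d, R U)
FOLLOW(Q) includes $ since Q is the start symbol.
FOLLOW(Q): Q appears on no right-hand side. Thus FOLLOW(Q) = {$}.
FOLLOW(U): in Q->U U d (occurrence 1), U is followed by U d with FIRST {d}; in Q->U U d (occurrence 2), U is followed by d with FIRST {d}; in Q->b U c, U is followed by c with FIRST {c}; in Q->R U, the suffix after U is empty, so FOLLOW(U) ⊇ FOLLOW(Q) = {$}; in R->U b d R, U is followed by b d R with FIRST {b}. Thus FOLLOW(U) = {$, b, c, d}.
FOLLOW(R): in Q->R U, R is followed by U with FIRST {λ, d}; in Q->R U, the suffix after R is nullable, so FOLLOW(R) ⊇ FOLLOW(Q) = {$}; in R->U b d R, the suffix after R is empty (adds nothing new). Thus FOLLOW(R) = {$, d}.

{$, b, c, d}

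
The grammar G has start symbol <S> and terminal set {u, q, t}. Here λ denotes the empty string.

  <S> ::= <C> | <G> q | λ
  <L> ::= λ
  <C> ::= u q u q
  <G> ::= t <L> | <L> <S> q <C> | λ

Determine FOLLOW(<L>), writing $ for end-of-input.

{q, t, u}

FIRST(<L>): from <L>::=λ we get {λ}. So FIRST(<L>) = {λ}.
FIRST(<C>): from <C>::=u q u q we get {u}. So FIRST(<C>) = {u}.
FIRST(<S>): from <S>::=<C> we get {u}; from <S>::=<G> q we get {q, t, u}; from <S>::=λ we get {λ}. So FIRST(<S>) = {λ, q, t, u}.
FIRST(<G>): from <G>::=t <L> we get {t}; from <G>::=<L> <S> q <C> we get {q, t, u}; from <G>::=λ we get {λ}. So FIRST(<G>) = {λ, q, t, u}.
FOLLOW(<S>) includes $ since <S> is the start symbol.
FOLLOW(<S>): in <G>::=<L> <S> q <C>, <S> is followed by q <C> with FIRST {q}. Thus FOLLOW(<S>) = {$, q}.
FOLLOW(<G>): in <S>::=<G> q, <G> is followed by q with FIRST {q}. Thus FOLLOW(<G>) = {q}.
FOLLOW(<L>): in <G>::=t <L>, the suffix after <L> is empty, so FOLLOW(<L>) ⊇ FOLLOW(<G>) = {q}; in <G>::=<L> <S> q <C>, <L> is followed by <S> q <C> with FIRST {q, t, u}. Thus FOLLOW(<L>) = {q, t, u}.
FOLLOW(<C>): in <S>::=<C>, the suffix after <C> is empty, so FOLLOW(<C>) ⊇ FOLLOW(<S>) = {$, q}; in <G>::=<L> <S> q <C>, the suffix after <C> is empty, so FOLLOW(<C>) ⊇ FOLLOW(<G>) = {q}. Thus FOLLOW(<C>) = {$, q}.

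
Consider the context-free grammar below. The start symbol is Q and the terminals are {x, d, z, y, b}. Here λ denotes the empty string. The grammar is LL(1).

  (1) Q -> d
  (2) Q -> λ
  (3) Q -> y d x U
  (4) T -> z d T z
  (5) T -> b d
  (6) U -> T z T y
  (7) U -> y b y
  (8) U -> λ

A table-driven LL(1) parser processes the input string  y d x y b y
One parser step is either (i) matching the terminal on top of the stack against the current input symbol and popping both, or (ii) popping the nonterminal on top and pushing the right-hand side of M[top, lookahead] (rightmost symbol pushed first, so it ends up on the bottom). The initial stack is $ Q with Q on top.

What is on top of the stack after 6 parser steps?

b

step 1: stack=$ Q  input=y d x y b y $  — expand Q -> y d x U
step 2: stack=$ U x d y  input=y d x y b y $  — match y
step 3: stack=$ U x d  input=d x y b y $  — match d
step 4: stack=$ U x  input=x y b y $  — match x
step 5: stack=$ U  input=y b y $  — expand U -> y b y
step 6: stack=$ y b y  input=y b y $  — match y
Stack after step 6: $ y b (top = b).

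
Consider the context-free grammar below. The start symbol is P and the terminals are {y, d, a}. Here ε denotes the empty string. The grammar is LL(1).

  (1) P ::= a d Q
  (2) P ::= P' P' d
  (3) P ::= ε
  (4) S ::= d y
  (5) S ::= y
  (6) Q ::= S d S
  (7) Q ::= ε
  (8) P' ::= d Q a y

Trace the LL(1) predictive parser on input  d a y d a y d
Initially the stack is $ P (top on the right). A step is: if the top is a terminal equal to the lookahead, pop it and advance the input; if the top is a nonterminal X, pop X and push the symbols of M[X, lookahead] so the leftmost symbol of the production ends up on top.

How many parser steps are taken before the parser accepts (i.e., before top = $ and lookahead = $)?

step 1: stack=$ P  input=d a y d a y d $  — expand P ::= P' P' d
step 2: stack=$ d P' P'  input=d a y d a y d $  — expand P' ::= d Q a y
step 3: stack=$ d P' y a Q d  input=d a y d a y d $  — match d
step 4: stack=$ d P' y a Q  input=a y d a y d $  — expand Q ::= ε
step 5: stack=$ d P' y a  input=a y d a y d $  — match a
step 6: stack=$ d P' y  input=y d a y d $  — match y
step 7: stack=$ d P'  input=d a y d $  — expand P' ::= d Q a y
step 8: stack=$ d y a Q d  input=d a y d $  — match d
step 9: stack=$ d y a Q  input=a y d $  — expand Q ::= ε
step 10: stack=$ d y a  input=a y d $  — match a
step 11: stack=$ d y  input=y d $  — match y
step 12: stack=$ d  input=d $  — match d
Accept reached after 12 steps.

12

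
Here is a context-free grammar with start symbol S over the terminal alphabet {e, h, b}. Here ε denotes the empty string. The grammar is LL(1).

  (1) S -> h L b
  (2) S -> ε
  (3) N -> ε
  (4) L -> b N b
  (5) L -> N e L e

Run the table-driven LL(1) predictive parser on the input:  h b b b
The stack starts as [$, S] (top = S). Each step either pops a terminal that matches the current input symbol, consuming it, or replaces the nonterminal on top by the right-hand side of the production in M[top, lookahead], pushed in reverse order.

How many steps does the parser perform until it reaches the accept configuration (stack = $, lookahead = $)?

7

     Stack      Input      Action
  1  $ S        h b b b $  expand S -> h L b
  2  $ b L h    h b b b $  match h
  3  $ b L      b b b $    expand L -> b N b
  4  $ b b N b  b b b $    match b
  5  $ b b N    b b $      expand N -> ε
  6  $ b b      b b $      match b
  7  $ b        b $        match b
Accept reached after 7 steps.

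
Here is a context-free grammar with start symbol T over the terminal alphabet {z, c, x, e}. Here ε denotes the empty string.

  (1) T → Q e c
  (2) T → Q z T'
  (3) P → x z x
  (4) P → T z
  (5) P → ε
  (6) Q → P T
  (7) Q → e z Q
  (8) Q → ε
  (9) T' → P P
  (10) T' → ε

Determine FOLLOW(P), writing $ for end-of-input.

FIRST(T): from T→Q e c we get {e, x, z}; from T→Q z T' we get {e, x, z}. So FIRST(T) = {e, x, z}.
FIRST(P): from P→x z x we get {x}; from P→T z we get {e, x, z}; from P→ε we get {ε}. So FIRST(P) = {ε, e, x, z}.
FIRST(Q): from Q→P T we get {e, x, z}; from Q→e z Q we get {e}; from Q→ε we get {ε}. So FIRST(Q) = {ε, e, x, z}.
FIRST(T'): from T'→P P we get {ε, e, x, z}; from T'→ε we get {ε}. So FIRST(T') = {ε, e, x, z}.
FOLLOW(T) includes $ since T is the start symbol.
FOLLOW(Q): in T→Q e c, Q is followed by e c with FIRST {e}; in T→Q z T', Q is followed by z T' with FIRST {z}; in Q→e z Q, the suffix after Q is empty (adds nothing new). Thus FOLLOW(Q) = {e, z}.
FOLLOW(T): in P→T z, T is followed by z with FIRST {z}; in Q→P T, the suffix after T is empty, so FOLLOW(T) ⊇ FOLLOW(Q) = {e, z}. Thus FOLLOW(T) = {$, e, z}.
FOLLOW(T'): in T→Q z T', the suffix after T' is empty, so FOLLOW(T') ⊇ FOLLOW(T) = {$, e, z}. Thus FOLLOW(T') = {$, e, z}.
FOLLOW(P): in Q→P T, P is followed by T with FIRST {e, x, z}; in T'→P P (occurrence 1), P is followed by P with FIRST {ε, e, x, z}; in T'→P P (occurrence 1), the suffix after P is nullable, so FOLLOW(P) ⊇ FOLLOW(T') = {$, e, z}; in T'→P P (occurrence 2), the suffix after P is empty, so FOLLOW(P) ⊇ FOLLOW(T') = {$, e, z}. Thus FOLLOW(P) = {$, e, x, z}.

{$, e, x, z}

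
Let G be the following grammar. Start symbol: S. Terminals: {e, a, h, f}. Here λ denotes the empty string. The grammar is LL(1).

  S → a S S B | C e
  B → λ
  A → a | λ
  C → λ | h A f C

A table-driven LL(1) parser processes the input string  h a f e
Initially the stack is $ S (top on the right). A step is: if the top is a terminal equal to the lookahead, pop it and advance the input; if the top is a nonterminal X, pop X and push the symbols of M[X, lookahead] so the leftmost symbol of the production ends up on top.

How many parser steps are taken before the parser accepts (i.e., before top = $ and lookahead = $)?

step 1: stack=$ S  input=h a f e $  — expand S → C e
step 2: stack=$ e C  input=h a f e $  — expand C → h A f C
step 3: stack=$ e C f A h  input=h a f e $  — match h
step 4: stack=$ e C f A  input=a f e $  — expand A → a
step 5: stack=$ e C f a  input=a f e $  — match a
step 6: stack=$ e C f  input=f e $  — match f
step 7: stack=$ e C  input=e $  — expand C → λ
step 8: stack=$ e  input=e $  — match e
Accept reached after 8 steps.

8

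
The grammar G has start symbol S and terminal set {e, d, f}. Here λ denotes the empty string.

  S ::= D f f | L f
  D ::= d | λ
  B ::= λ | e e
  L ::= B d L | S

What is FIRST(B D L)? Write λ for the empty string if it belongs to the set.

{d, e, f}

FIRST(D) = {λ, d}
FIRST(B) = {λ, e}
FIRST(S) = {d, e, f}  (via D f f, L f)
FIRST(L) = {d, e, f}  (via B d L, S)
FIRST(B D L): take FIRST of each symbol in turn, carrying on past any symbol whose FIRST contains λ; result {d, e, f}.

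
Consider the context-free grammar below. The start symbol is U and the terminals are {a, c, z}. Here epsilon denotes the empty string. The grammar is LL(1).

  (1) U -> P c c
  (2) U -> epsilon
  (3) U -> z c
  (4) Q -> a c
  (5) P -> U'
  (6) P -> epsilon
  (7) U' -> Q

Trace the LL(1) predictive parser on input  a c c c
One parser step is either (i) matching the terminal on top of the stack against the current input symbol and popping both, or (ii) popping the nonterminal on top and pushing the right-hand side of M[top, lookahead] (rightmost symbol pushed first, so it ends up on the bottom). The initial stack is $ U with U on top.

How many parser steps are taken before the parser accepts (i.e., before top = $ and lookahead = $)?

8

step 1: stack=$ U  input=a c c c $  — expand U -> P c c
step 2: stack=$ c c P  input=a c c c $  — expand P -> U'
step 3: stack=$ c c U'  input=a c c c $  — expand U' -> Q
step 4: stack=$ c c Q  input=a c c c $  — expand Q -> a c
step 5: stack=$ c c c a  input=a c c c $  — match a
step 6: stack=$ c c c  input=c c c $  — match c
step 7: stack=$ c c  input=c c $  — match c
step 8: stack=$ c  input=c $  — match c
Accept reached after 8 steps.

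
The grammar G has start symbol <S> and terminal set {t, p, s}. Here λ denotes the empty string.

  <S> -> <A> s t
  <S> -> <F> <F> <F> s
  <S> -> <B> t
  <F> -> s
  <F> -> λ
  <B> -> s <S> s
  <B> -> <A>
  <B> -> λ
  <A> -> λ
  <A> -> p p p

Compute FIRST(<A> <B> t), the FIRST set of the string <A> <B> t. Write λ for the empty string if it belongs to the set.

{p, s, t}

FIRST(<F>): from <F>->s we get {s}; from <F>->λ we get {λ}. So FIRST(<F>) = {λ, s}.
FIRST(<A>): from <A>->λ we get {λ}; from <A>->p p p we get {p}. So FIRST(<A>) = {λ, p}.
FIRST(<B>): from <B>->s <S> s we get {s}; from <B>-><A> we get {λ, p}; from <B>->λ we get {λ}. So FIRST(<B>) = {λ, p, s}.
FIRST(<S>): from <S>-><A> s t we get {p, s}; from <S>-><F> <F> <F> s we get {s}; from <S>-><B> t we get {p, s, t}. So FIRST(<S>) = {p, s, t}.
FIRST(<A> <B> t): take FIRST of each symbol in turn, carrying on past any symbol whose FIRST contains λ; result {p, s, t}.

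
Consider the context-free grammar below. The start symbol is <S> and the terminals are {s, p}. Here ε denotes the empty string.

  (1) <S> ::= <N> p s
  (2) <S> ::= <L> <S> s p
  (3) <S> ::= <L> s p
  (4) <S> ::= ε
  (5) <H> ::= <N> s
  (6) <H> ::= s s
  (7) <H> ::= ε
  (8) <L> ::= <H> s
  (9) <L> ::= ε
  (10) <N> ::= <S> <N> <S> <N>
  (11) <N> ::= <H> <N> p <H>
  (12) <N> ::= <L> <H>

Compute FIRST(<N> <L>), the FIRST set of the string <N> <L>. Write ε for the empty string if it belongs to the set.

{ε, p, s}

FIRST(<S>) = {ε, p, s}  (via <N> p s, <L> <S> s p, <L> s p)
FIRST(<H>) = {ε, p, s}  (via <N> s)
FIRST(<L>) = {ε, p, s}  (via <H> s)
FIRST(<N>) = {ε, p, s}  (via <S> <N> <S> <N>, <H> <N> p <H>, <L> <H>)
FIRST(<N> <L>): take FIRST of each symbol in turn, carrying on past any symbol whose FIRST contains ε; result {ε, p, s}.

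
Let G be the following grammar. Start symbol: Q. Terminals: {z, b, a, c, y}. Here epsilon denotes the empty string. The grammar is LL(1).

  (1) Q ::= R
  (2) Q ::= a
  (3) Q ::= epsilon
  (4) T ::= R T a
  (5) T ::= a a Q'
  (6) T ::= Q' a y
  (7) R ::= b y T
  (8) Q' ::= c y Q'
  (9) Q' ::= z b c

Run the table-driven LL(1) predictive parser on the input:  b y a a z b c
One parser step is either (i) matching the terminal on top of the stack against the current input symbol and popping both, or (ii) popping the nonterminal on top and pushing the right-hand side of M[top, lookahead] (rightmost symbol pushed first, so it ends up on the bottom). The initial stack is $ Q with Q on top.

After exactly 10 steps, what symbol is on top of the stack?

c

      Stack     Input            Action
   1  $ Q       b y a a z b c $  expand Q ::= R
   2  $ R       b y a a z b c $  expand R ::= b y T
   3  $ T y b   b y a a z b c $  match b
   4  $ T y     y a a z b c $    match y
   5  $ T       a a z b c $      expand T ::= a a Q'
   6  $ Q' a a  a a z b c $      match a
   7  $ Q' a    a z b c $        match a
   8  $ Q'      z b c $          expand Q' ::= z b c
   9  $ c b z   z b c $          match z
  10  $ c b     b c $            match b
Stack after step 10: $ c (top = c).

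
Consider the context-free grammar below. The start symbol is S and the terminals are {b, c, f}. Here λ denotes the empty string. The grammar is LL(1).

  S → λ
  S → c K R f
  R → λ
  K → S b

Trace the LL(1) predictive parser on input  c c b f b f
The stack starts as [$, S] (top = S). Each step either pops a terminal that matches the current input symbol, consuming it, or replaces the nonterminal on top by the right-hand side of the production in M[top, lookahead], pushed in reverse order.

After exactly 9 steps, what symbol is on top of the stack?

step 1: stack=$ S  input=c c b f b f $  — expand S → c K R f
step 2: stack=$ f R K c  input=c c b f b f $  — match c
step 3: stack=$ f R K  input=c b f b f $  — expand K → S b
step 4: stack=$ f R b S  input=c b f b f $  — expand S → c K R f
step 5: stack=$ f R b f R K c  input=c b f b f $  — match c
step 6: stack=$ f R b f R K  input=b f b f $  — expand K → S b
step 7: stack=$ f R b f R b S  input=b f b f $  — expand S → λ
step 8: stack=$ f R b f R b  input=b f b f $  — match b
step 9: stack=$ f R b f R  input=f b f $  — expand R → λ
Stack after step 9: $ f R b f (top = f).

f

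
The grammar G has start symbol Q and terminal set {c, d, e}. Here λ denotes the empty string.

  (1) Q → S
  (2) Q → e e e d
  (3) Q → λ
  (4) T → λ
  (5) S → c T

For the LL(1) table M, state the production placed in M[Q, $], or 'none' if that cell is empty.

Q → λ

FIRST(T) = {λ}
FIRST(S) = {c}
FIRST(Q) = {λ, c, e}  (via S)
FOLLOW(Q) includes $ since Q is the start symbol.
FOLLOW(Q): Q appears on no right-hand side. Thus FOLLOW(Q) = {$}.
For Q → S: FIRST(S) = {c}, so it goes in M[Q, t] for t ∈ {c}.
For Q → e e e d: FIRST(e e e d) = {e}, so it goes in M[Q, t] for t ∈ {e}.
For Q → λ: FIRST(λ) = {λ}, so it goes in M[Q, t] for t ∈ {}; since λ ∈ FIRST, also for every t ∈ FOLLOW(Q) = {$}.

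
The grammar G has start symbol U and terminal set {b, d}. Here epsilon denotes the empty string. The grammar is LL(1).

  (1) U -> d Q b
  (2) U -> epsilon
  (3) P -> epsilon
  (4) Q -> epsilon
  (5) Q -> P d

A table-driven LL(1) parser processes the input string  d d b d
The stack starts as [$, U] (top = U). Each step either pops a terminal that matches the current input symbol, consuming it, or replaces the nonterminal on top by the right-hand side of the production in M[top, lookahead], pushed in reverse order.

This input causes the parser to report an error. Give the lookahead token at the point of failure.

step 1: stack=$ U  input=d d b d $  — expand U -> d Q b
step 2: stack=$ b Q d  input=d d b d $  — match d
step 3: stack=$ b Q  input=d b d $  — expand Q -> P d
step 4: stack=$ b d P  input=d b d $  — expand P -> epsilon
step 5: stack=$ b d  input=d b d $  — match d
step 6: stack=$ b  input=b d $  — match b
step 7: stack=$  input=d $  — error: stack empty but input remains

d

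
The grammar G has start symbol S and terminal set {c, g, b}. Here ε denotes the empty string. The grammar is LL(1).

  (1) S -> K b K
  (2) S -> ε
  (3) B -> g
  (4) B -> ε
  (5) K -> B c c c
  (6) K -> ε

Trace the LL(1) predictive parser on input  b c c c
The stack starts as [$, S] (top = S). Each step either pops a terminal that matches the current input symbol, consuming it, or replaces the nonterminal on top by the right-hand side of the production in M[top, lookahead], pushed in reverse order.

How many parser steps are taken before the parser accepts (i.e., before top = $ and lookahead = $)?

8

step 1: stack=$ S  input=b c c c $  — expand S -> K b K
step 2: stack=$ K b K  input=b c c c $  — expand K -> ε
step 3: stack=$ K b  input=b c c c $  — match b
step 4: stack=$ K  input=c c c $  — expand K -> B c c c
step 5: stack=$ c c c B  input=c c c $  — expand B -> ε
step 6: stack=$ c c c  input=c c c $  — match c
step 7: stack=$ c c  input=c c $  — match c
step 8: stack=$ c  input=c $  — match c
Accept reached after 8 steps.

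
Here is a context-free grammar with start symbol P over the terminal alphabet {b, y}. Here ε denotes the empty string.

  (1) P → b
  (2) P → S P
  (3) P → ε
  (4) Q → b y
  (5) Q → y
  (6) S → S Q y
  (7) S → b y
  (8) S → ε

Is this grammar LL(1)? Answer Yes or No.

FIRST(P) = {ε, b, y}
FIRST(Q) = {b, y}
FIRST(S) = {ε, b, y}
FOLLOW(P) = {$}
FOLLOW(Q) = {y}
FOLLOW(S) = {$, b, y}
Cell M[P, $] receives both P → S P and P → ε — the grammar is not LL(1).

No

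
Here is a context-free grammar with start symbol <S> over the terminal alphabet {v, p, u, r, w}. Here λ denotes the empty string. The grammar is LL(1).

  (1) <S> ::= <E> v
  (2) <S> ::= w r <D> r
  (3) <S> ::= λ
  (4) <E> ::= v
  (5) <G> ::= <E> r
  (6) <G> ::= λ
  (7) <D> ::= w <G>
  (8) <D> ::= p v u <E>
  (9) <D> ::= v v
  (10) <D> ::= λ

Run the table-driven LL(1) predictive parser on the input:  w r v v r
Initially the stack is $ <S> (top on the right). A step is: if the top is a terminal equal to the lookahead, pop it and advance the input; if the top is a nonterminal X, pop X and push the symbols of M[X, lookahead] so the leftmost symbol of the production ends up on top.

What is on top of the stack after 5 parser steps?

v

     Stack        Input        Action
  1  $ <S>        w r v v r $  expand <S> ::= w r <D> r
  2  $ r <D> r w  w r v v r $  match w
  3  $ r <D> r    r v v r $    match r
  4  $ r <D>      v v r $      expand <D> ::= v v
  5  $ r v v      v v r $      match v
Stack after step 5: $ r v (top = v).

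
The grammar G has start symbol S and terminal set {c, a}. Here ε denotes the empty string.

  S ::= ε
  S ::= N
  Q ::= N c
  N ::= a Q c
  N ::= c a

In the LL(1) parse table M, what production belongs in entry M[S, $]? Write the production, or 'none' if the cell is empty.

FIRST(N): from N::=a Q c we get {a}; from N::=c a we get {c}. So FIRST(N) = {a, c}.
FIRST(S): from S::=ε we get {ε}; from S::=N we get {a, c}. So FIRST(S) = {ε, a, c}.
FIRST(Q): from Q::=N c we get {a, c}. So FIRST(Q) = {a, c}.
FOLLOW(S) includes $ since S is the start symbol.
FOLLOW(S): S appears on no right-hand side. Thus FOLLOW(S) = {$}.
For S ::= ε: FIRST(ε) = {ε}, so it goes in M[S, t] for t ∈ {}; since ε ∈ FIRST, also for every t ∈ FOLLOW(S) = {$}.
For S ::= N: FIRST(N) = {a, c}, so it goes in M[S, t] for t ∈ {a, c}.

S ::= ε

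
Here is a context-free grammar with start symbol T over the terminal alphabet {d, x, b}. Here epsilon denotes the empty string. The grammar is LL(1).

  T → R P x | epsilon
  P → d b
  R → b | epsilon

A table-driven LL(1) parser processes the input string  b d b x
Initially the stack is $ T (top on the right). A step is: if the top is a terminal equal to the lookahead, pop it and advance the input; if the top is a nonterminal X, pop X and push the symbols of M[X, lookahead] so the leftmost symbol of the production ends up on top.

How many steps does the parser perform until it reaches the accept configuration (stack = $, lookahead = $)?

7

step 1: stack=$ T  input=b d b x $  — expand T → R P x
step 2: stack=$ x P R  input=b d b x $  — expand R → b
step 3: stack=$ x P b  input=b d b x $  — match b
step 4: stack=$ x P  input=d b x $  — expand P → d b
step 5: stack=$ x b d  input=d b x $  — match d
step 6: stack=$ x b  input=b x $  — match b
step 7: stack=$ x  input=x $  — match x
Accept reached after 7 steps.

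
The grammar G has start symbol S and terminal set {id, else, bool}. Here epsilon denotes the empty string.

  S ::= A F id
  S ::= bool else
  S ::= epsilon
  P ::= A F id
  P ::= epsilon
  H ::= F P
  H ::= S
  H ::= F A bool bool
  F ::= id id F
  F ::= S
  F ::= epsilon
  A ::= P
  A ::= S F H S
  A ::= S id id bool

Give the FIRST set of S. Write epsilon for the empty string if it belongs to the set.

{epsilon, bool, id}

FIRST(S) = {epsilon, bool, id}  (via A F id)
FIRST(F) = {epsilon, bool, id}  (via S)
FIRST(P) = {epsilon, bool, id}  (via A F id)
FIRST(H) = {epsilon, bool, id}  (via F P, S, F A bool bool)
FIRST(A) = {epsilon, bool, id}  (via P, S F H S, S id id bool)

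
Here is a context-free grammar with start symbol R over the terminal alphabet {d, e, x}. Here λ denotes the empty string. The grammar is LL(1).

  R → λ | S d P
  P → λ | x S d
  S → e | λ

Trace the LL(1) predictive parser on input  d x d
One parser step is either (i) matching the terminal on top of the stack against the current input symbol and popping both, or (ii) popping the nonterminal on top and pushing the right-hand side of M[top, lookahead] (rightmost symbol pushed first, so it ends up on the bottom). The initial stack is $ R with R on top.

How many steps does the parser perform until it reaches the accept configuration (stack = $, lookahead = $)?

step 1: stack=$ R  input=d x d $  — expand R → S d P
step 2: stack=$ P d S  input=d x d $  — expand S → λ
step 3: stack=$ P d  input=d x d $  — match d
step 4: stack=$ P  input=x d $  — expand P → x S d
step 5: stack=$ d S x  input=x d $  — match x
step 6: stack=$ d S  input=d $  — expand S → λ
step 7: stack=$ d  input=d $  — match d
Accept reached after 7 steps.

7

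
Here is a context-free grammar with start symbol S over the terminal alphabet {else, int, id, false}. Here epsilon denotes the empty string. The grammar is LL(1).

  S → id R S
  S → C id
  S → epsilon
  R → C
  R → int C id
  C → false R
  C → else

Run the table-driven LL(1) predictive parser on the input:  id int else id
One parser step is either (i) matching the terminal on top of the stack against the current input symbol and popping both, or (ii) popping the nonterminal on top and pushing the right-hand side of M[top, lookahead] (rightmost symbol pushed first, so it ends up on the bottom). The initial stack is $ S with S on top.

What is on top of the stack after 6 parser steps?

step 1: stack=$ S  input=id int else id $  — expand S → id R S
step 2: stack=$ S R id  input=id int else id $  — match id
step 3: stack=$ S R  input=int else id $  — expand R → int C id
step 4: stack=$ S id C int  input=int else id $  — match int
step 5: stack=$ S id C  input=else id $  — expand C → else
step 6: stack=$ S id else  input=else id $  — match else
Stack after step 6: $ S id (top = id).

id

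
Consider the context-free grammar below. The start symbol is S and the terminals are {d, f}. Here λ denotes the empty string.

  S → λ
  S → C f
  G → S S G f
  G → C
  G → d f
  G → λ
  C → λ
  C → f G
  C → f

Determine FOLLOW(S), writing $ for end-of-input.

{$, d, f}

FIRST(C) = {λ, f}
FIRST(S) = {λ, f}  (via C f)
FIRST(G) = {λ, d, f}  (via S S G f, C)
FOLLOW(S) includes $ since S is the start symbol.
FOLLOW(S): in G→S S G f (occurrence 1), S is followed by S G f with FIRST {d, f}; in G→S S G f (occurrence 2), S is followed by G f with FIRST {d, f}. Thus FOLLOW(S) = {$, d, f}.
FOLLOW(G): in G→S S G f, G is followed by f with FIRST {f}; in C→f G, the suffix after G is empty, so FOLLOW(G) ⊇ FOLLOW(C) = {f}. Thus FOLLOW(G) = {f}.
FOLLOW(C): in S→C f, C is followed by f with FIRST {f}; in G→C, the suffix after C is empty, so FOLLOW(C) ⊇ FOLLOW(G) = {f}. Thus FOLLOW(C) = {f}.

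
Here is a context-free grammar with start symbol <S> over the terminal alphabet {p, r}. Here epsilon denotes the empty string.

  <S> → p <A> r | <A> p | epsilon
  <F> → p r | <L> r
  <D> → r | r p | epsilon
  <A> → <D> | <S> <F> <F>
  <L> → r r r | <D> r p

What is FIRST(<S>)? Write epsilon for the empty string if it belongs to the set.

FIRST(<D>) = {epsilon, r}
FIRST(<L>) = {r}  (via <D> r p)
FIRST(<F>) = {p, r}  (via <L> r)
FIRST(<S>) = {epsilon, p, r}  (via <A> p)
FIRST(<A>) = {epsilon, p, r}  (via <D>, <S> <F> <F>)

{epsilon, p, r}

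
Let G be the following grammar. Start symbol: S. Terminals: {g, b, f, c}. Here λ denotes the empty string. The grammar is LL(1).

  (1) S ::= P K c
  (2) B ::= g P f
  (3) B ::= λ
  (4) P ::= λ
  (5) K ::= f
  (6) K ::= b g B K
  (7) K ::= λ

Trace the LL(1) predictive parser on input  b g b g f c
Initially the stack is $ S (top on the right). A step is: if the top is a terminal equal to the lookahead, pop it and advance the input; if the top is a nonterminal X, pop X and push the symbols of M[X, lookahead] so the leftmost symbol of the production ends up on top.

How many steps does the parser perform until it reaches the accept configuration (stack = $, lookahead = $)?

13

      Stack        Input          Action
   1  $ S          b g b g f c $  expand S ::= P K c
   2  $ c K P      b g b g f c $  expand P ::= λ
   3  $ c K        b g b g f c $  expand K ::= b g B K
   4  $ c K B g b  b g b g f c $  match b
   5  $ c K B g    g b g f c $    match g
   6  $ c K B      b g f c $      expand B ::= λ
   7  $ c K        b g f c $      expand K ::= b g B K
   8  $ c K B g b  b g f c $      match b
   9  $ c K B g    g f c $        match g
  10  $ c K B      f c $          expand B ::= λ
  11  $ c K        f c $          expand K ::= f
  12  $ c f        f c $          match f
  13  $ c          c $            match c
Accept reached after 13 steps.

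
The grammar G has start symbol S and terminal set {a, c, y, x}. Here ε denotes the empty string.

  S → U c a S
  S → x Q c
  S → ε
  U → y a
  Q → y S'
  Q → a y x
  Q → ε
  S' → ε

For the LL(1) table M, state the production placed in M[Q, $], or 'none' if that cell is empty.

none

FIRST(U) = {y}
FIRST(Q) = {ε, a, y}
FIRST(S') = {ε}
FIRST(S) = {ε, x, y}  (via U c a S)
FOLLOW(S) includes $ since S is the start symbol.
FOLLOW(Q): in S→x Q c, Q is followed by c with FIRST {c}. Thus FOLLOW(Q) = {c}.
For Q → y S': FIRST(y S') = {y}, so it goes in M[Q, t] for t ∈ {y}.
For Q → a y x: FIRST(a y x) = {a}, so it goes in M[Q, t] for t ∈ {a}.
For Q → ε: FIRST(ε) = {ε}, so it goes in M[Q, t] for t ∈ {}; since ε ∈ FIRST, also for every t ∈ FOLLOW(Q) = {c}.
None of these place a production in M[Q, $].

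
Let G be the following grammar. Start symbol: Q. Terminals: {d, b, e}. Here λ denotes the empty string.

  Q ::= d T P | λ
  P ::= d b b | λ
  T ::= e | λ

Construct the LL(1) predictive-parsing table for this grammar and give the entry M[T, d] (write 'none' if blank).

FIRST(Q): from Q::=d T P we get {d}; from Q::=λ we get {λ}. So FIRST(Q) = {λ, d}.
FIRST(P): from P::=d b b we get {d}; from P::=λ we get {λ}. So FIRST(P) = {λ, d}.
FIRST(T): from T::=e we get {e}; from T::=λ we get {λ}. So FIRST(T) = {λ, e}.
FOLLOW(Q) includes $ since Q is the start symbol.
FOLLOW(Q): Q appears on no right-hand side. Thus FOLLOW(Q) = {$}.
FOLLOW(T): in Q::=d T P, T is followed by P with FIRST {λ, d}; in Q::=d T P, the suffix after T is nullable, so FOLLOW(T) ⊇ FOLLOW(Q) = {$}. Thus FOLLOW(T) = {$, d}.
For T ::= e: FIRST(e) = {e}, so it goes in M[T, t] for t ∈ {e}.
For T ::= λ: FIRST(λ) = {λ}, so it goes in M[T, t] for t ∈ {}; since λ ∈ FIRST, also for every t ∈ FOLLOW(T) = {$, d}.

T ::= λ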